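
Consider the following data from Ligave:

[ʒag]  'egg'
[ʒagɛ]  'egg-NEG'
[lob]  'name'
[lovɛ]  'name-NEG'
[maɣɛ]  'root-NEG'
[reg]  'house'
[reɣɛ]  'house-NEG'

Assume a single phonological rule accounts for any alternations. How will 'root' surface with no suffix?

[mag]

'house' shows [g] ~ [ɣ] at the end of the stem ([reg] vs [reɣɛ]).
Compare 'egg', with invariant [g] in [ʒag] and [ʒagɛ]: an analysis with underlying /g/ and a rule producing [ɣ] before the NEG suffix would wrongly predict alternation here too.
The underlying segment must be /ɣ/; voiced fricatives become stops word-finally, yielding [g] there.
From [maɣɛ] the stem 'root' is /maɣ/; word-finally this yields [mag].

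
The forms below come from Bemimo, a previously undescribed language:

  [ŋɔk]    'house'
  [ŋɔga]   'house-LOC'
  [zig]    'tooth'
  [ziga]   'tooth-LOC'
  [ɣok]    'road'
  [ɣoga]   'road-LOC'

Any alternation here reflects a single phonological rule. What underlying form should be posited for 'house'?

/ŋɔk/

In [ŋɔk] and [ŋɔga] the final segment of 'house' alternates: [k] ~ [g].
The stem 'tooth' ([zig], [ziga]) shows [g] unchanged in both environments, so [g] cannot be basic with [k] derived in isolation.
Therefore /k/ is basic and [g] is derived by intervocalic voicing (voiceless stops become voiced between vowels).
Hence 'house' is /ŋɔk/ underlyingly.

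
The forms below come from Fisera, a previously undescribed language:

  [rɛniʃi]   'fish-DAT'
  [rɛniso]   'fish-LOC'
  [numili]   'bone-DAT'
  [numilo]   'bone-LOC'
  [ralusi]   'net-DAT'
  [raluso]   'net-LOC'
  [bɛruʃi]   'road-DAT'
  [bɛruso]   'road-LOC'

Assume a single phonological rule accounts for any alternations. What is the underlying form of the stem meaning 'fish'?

In [rɛniʃi] and [rɛniso] the final segment of 'fish' alternates: [ʃ] ~ [s].
Compare 'net', with invariant [s] in [ralusi] and [raluso]: an analysis with underlying /s/ and a rule producing [ʃ] before the DAT suffix would wrongly predict alternation here too.
The alternation reflects depalatalization: palato-alveolar /ʃ/ becomes [s] when no front vowel follows. /ʃ/ is underlying.

/rɛniʃ/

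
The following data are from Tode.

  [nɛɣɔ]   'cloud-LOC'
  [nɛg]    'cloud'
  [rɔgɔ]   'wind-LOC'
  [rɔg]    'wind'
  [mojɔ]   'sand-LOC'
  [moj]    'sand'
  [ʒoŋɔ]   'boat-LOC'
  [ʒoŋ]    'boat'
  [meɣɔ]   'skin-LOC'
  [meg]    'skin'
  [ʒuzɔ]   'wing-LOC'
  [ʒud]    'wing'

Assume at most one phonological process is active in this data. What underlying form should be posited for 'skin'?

'skin' shows [ɣ] ~ [g] at the end of the stem ([meɣɔ] vs [meg]).
The stem 'wind' ([rɔgɔ], [rɔg]) shows [g] unchanged in both environments, so [g] cannot be basic with [ɣ] derived before the LOC suffix.
The alternation reflects word-final hardening: voiced fricatives become stops word-finally. /ɣ/ is underlying.
So 'skin' = /meɣ/.

/meɣ/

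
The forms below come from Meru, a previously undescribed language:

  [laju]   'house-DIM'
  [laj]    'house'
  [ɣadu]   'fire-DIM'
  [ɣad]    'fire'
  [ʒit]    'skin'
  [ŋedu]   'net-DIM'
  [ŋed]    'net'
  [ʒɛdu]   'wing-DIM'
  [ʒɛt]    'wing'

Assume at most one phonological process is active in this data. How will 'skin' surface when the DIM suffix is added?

[ʒidu]

'wing' shows [d] ~ [t] at the end of the stem ([ʒɛdu] vs [ʒɛt]).
If /d/ were underlying and a rule turned it into [t] in isolation, 'fire' would also alternate; but it has [d] in both [ɣadu] and [ɣad].
So /t/ is underlying, and a rule of intervocalic voicing — voiceless stops become voiced between vowels — gives [d].
The one attested form of 'skin', [ʒit], shows underlying /ʒit/. Applying the same rule between vowels gives [ʒidu].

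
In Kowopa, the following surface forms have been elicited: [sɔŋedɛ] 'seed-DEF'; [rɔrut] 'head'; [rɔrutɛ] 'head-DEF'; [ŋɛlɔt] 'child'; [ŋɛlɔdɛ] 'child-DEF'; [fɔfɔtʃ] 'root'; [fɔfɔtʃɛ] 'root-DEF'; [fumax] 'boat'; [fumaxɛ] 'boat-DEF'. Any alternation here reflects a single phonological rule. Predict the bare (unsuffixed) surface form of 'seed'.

[sɔŋet]

The root 'child' surfaces as [ŋɛlɔt] and [ŋɛlɔdɛ], with a stem-final [t] ~ [d] alternation.
If /t/ were underlying and a rule turned it into [d] before the DEF suffix, 'head' would also alternate; but it has [t] in both [rɔrut] and [rɔrutɛ].
The alternation reflects word-final obstruent devoicing: voiced obstruents become voiceless word-finally. /d/ is underlying.
The one attested form of 'seed', [sɔŋedɛ], shows underlying /sɔŋed/. Applying the same rule word-finally gives [sɔŋet].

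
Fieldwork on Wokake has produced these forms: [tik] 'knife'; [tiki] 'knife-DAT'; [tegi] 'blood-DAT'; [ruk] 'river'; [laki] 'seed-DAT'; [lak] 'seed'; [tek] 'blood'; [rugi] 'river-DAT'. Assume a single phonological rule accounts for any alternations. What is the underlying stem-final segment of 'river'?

/g/

'river' shows [g] ~ [k] at the end of the stem ([rugi] vs [ruk]).
The stem 'knife' ([tiki], [tik]) shows [k] unchanged in both environments, so [k] cannot be basic with [g] derived before the DAT suffix.
Therefore /g/ is basic and [k] is derived by word-final obstruent devoicing (voiced obstruents become voiceless word-finally).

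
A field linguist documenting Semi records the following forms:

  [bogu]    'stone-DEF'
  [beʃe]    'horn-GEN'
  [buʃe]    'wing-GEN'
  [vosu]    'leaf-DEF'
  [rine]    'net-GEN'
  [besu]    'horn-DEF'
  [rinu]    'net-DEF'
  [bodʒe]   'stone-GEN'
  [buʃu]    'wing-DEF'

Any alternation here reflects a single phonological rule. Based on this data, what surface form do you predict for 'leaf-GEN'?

[voʃe]

'horn' shows [s] ~ [ʃ] at the end of the stem ([besu] vs [beʃe]).
The stem 'wing' ([buʃu], [buʃe]) shows [ʃ] unchanged in both environments, so [ʃ] cannot be basic with [s] derived before the DEF suffix.
The underlying segment must be /s/; /g/ and /s/ become palato-alveolar [dʒ] and [ʃ] before a front vowel, yielding [ʃ] there.
The one attested form of 'leaf', [vosu], shows underlying /vos/. Applying the same rule before a front vowel gives [voʃe].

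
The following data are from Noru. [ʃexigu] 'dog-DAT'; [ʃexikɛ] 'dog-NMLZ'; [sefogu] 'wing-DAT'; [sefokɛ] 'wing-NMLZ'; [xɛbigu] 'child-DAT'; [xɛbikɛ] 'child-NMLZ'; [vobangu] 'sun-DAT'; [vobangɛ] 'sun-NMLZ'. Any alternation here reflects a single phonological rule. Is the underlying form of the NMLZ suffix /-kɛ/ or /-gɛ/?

The NMLZ morpheme has two allomorphs, [-gɛ] and [-kɛ].
By contrast the DAT suffix keeps its initial [g] throughout — that segment must be underlying.
The NMLZ suffix is therefore /-kɛ/ underlyingly, with post-nasal voicing: voiceless stops become voiced after a nasal.

/-kɛ/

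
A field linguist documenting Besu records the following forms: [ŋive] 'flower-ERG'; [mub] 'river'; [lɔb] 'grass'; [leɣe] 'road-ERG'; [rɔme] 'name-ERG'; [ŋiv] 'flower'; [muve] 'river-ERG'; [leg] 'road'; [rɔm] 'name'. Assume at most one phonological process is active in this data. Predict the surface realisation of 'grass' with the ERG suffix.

[lɔve]

'river' shows [v] ~ [b] at the end of the stem ([muve] vs [mub]).
Compare 'flower', with invariant [v] in [ŋive] and [ŋiv]: an analysis with underlying /v/ and a rule producing [b] in isolation would wrongly predict alternation here too.
So /b/ is underlying, and a rule of intervocalic spirantization — voiced stops become fricatives between vowels — gives [v].
The one attested form of 'grass', [lɔb], shows underlying /lɔb/. Applying the same rule between vowels gives [lɔve].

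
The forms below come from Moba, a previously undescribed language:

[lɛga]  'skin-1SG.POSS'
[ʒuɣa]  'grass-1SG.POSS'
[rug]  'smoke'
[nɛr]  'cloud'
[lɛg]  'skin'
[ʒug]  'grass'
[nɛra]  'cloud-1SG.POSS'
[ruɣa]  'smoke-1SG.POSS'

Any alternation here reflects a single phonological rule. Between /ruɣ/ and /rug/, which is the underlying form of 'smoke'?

'smoke' shows [ɣ] ~ [g] at the end of the stem ([ruɣa] vs [rug]).
The stem 'skin' ([lɛga], [lɛg]) shows [g] unchanged in both environments, so [g] cannot be basic with [ɣ] derived before the 1SG.POSS suffix.
The alternation reflects word-final hardening: voiced fricatives become stops word-finally. /ɣ/ is underlying.

/ruɣ/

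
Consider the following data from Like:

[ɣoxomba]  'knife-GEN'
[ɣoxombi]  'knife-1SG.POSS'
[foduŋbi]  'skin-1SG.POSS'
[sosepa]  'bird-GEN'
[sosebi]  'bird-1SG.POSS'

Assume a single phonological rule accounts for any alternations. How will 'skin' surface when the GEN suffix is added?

The GEN suffix surfaces as [-ba] and [-pa], depending on the final segment of the stem.
The 1SG.POSS suffix, which begins with [b], is invariant after every stem; so [b] is not altered by any rule here.
So the underlying form is /-pa/, and voiceless stops become voiced after a nasal.
After 'skin', which ends in a nasal, the suffix surfaces as [-ba], giving [foduŋba].

[foduŋba]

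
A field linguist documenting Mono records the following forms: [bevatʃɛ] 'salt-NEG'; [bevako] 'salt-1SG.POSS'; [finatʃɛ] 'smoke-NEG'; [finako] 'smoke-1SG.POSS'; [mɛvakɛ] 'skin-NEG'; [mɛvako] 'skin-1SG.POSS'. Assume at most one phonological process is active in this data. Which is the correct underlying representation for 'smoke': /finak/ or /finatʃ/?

/finatʃ/

In [finatʃɛ] and [finako] the final segment of 'smoke' alternates: [tʃ] ~ [k].
The stem 'skin' ([mɛvakɛ], [mɛvako]) shows [k] unchanged in both environments, so [k] cannot be basic with [tʃ] derived before the NEG suffix.
The underlying segment must be /tʃ/; palato-alveolar /tʃ/ becomes [k] when no front vowel follows, yielding [k] there.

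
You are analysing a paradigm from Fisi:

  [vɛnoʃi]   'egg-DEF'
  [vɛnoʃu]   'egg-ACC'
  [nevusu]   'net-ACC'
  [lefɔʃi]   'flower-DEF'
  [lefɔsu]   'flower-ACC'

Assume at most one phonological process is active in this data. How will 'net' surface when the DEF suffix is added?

[nevuʃi]

The root 'flower' surfaces as [lefɔʃi] and [lefɔsu], with a stem-final [ʃ] ~ [s] alternation.
But 'egg' keeps [ʃ] in both environments ([vɛnoʃi], [vɛnoʃu]), so there is no rule changing /ʃ/ to [s] before the ACC suffix.
The underlying segment must be /s/; /s/ becomes palato-alveolar [ʃ] before a front vowel, yielding [ʃ] there.
From [nevusu] the stem 'net' is /nevus/; before a front vowel this yields [nevuʃi].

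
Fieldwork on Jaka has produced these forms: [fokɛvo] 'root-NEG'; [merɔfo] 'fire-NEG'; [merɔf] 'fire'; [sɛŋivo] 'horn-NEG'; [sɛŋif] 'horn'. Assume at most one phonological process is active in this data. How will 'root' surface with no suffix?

[fokɛf]

'horn' shows [v] ~ [f] at the end of the stem ([sɛŋivo] vs [sɛŋif]).
If /f/ were underlying and a rule turned it into [v] before the NEG suffix, 'fire' would also alternate; but it has [f] in both [merɔfo] and [merɔf].
The underlying segment must be /v/; voiced obstruents become voiceless word-finally, yielding [f] there.
From [fokɛvo] the stem 'root' is /fokɛv/; word-finally this yields [fokɛf].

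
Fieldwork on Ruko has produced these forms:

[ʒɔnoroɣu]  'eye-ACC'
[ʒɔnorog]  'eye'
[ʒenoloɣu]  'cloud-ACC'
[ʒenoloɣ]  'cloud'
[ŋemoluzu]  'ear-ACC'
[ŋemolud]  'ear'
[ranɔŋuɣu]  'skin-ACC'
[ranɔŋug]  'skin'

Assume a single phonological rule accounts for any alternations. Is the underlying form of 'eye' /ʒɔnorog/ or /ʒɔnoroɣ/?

/ʒɔnorog/

In [ʒɔnoroɣu] and [ʒɔnorog] the final segment of 'eye' alternates: [ɣ] ~ [g].
But 'cloud' keeps [ɣ] in both environments ([ʒenoloɣu], [ʒenoloɣ]), so there is no rule changing /ɣ/ to [g] in isolation.
So /g/ is underlying, and a rule of intervocalic spirantization — voiced stops become fricatives between vowels — gives [ɣ].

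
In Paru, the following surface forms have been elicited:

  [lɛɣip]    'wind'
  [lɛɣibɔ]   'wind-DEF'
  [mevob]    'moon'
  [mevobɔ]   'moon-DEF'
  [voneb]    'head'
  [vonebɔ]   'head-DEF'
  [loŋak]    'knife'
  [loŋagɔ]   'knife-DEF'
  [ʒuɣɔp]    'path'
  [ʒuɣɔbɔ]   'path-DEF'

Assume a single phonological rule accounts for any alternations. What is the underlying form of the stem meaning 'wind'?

/lɛɣip/

In [lɛɣip] and [lɛɣibɔ] the final segment of 'wind' alternates: [p] ~ [b].
If /b/ were underlying and a rule turned it into [p] in isolation, 'moon' would also alternate; but it has [b] in both [mevob] and [mevobɔ].
Therefore /p/ is basic and [b] is derived by intervocalic voicing (voiceless stops become voiced between vowels).
The underlying form of 'wind' is therefore /lɛɣip/.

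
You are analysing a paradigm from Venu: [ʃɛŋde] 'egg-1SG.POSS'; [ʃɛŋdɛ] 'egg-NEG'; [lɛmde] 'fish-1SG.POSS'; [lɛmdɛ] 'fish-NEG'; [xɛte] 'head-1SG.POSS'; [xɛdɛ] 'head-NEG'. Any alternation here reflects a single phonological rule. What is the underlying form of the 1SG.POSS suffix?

The 1SG.POSS morpheme has two allomorphs, [-de] and [-te].
The NEG suffix, which begins with [d], is invariant after every stem; so [d] is not altered by any rule here.
So the underlying form is /-te/, and voiceless stops become voiced after a nasal.

/-te/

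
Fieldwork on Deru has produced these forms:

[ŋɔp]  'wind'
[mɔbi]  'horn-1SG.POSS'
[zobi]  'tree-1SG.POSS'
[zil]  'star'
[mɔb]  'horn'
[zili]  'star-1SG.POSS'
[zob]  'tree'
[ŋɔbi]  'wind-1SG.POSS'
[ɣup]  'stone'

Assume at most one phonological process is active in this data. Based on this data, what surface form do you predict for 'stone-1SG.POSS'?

The stem for 'wind' ends in [p] in [ŋɔp] but [b] in [ŋɔbi].
The stem 'tree' ([zob], [zobi]) shows [b] unchanged in both environments, so [b] cannot be basic with [p] derived in isolation.
So /p/ is underlying, and a rule of intervocalic voicing — voiceless stops become voiced between vowels — gives [b].
The one attested form of 'stone', [ɣup], shows underlying /ɣup/. Applying the same rule between vowels gives [ɣubi].

[ɣubi]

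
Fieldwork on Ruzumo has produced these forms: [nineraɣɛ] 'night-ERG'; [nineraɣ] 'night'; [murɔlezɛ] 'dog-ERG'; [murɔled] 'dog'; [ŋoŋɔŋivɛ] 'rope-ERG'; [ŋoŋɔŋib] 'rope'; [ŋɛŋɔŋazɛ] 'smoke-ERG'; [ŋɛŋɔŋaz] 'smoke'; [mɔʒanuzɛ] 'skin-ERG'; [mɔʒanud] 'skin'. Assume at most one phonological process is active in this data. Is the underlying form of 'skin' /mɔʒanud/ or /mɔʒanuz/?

The stem for 'skin' ends in [z] in [mɔʒanuzɛ] but [d] in [mɔʒanud].
Compare 'smoke', with invariant [z] in [ŋɛŋɔŋazɛ] and [ŋɛŋɔŋaz]: an analysis with underlying /z/ and a rule producing [d] in isolation would wrongly predict alternation here too.
The alternation reflects intervocalic spirantization: voiced stops become fricatives between vowels. /d/ is underlying.

/mɔʒanud/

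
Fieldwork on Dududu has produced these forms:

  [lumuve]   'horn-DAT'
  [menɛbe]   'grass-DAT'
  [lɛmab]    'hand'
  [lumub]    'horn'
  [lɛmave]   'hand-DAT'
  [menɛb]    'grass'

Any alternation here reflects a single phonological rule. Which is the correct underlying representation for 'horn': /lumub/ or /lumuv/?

The stem for 'horn' ends in [b] in [lumub] but [v] in [lumuve].
If /b/ were underlying and a rule turned it into [v] before the DAT suffix, 'grass' would also alternate; but it has [b] in both [menɛb] and [menɛbe].
So /v/ is underlying, and a rule of word-final hardening — voiced fricatives become stops word-finally — gives [b].

/lumuv/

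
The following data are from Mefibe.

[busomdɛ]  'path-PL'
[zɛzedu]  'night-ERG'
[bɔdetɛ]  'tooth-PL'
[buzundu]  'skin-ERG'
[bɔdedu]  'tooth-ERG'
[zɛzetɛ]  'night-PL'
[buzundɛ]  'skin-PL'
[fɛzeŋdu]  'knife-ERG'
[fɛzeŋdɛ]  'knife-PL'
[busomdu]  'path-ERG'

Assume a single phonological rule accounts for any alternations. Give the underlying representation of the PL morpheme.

/-tɛ/

The PL morpheme has two allomorphs, [-dɛ] and [-tɛ].
By contrast the ERG suffix keeps its initial [d] throughout — that segment must be underlying.
The PL suffix is therefore /-tɛ/ underlyingly, with post-nasal voicing: voiceless stops become voiced after a nasal.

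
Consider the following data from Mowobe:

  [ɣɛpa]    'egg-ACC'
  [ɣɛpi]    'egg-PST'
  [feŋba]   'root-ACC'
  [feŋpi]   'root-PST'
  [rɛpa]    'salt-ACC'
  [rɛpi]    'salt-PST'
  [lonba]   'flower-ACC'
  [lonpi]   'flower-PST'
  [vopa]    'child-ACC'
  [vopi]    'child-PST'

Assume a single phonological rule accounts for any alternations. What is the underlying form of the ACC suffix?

The ACC morpheme has two allomorphs, [-ba] and [-pa].
The PST suffix, which begins with [p], is invariant after every stem; so [p] is not altered by any rule here.
The ACC suffix is therefore /-ba/ underlyingly, with post-vocalic devoicing: voiced stops become voiceless after a vowel.

/-ba/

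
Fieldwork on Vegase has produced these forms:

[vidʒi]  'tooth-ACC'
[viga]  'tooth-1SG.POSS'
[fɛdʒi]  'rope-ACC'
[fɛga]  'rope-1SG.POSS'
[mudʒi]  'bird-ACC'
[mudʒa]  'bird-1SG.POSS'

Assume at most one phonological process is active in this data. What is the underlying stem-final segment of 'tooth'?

'tooth' shows [dʒ] ~ [g] at the end of the stem ([vidʒi] vs [viga]).
The stem 'bird' ([mudʒi], [mudʒa]) shows [dʒ] unchanged in both environments, so [dʒ] cannot be basic with [g] derived before the 1SG.POSS suffix.
So /g/ is underlying, and a rule of palatalization before a front vowel — /g/ becomes palato-alveolar [dʒ] before a front vowel — gives [dʒ].

/g/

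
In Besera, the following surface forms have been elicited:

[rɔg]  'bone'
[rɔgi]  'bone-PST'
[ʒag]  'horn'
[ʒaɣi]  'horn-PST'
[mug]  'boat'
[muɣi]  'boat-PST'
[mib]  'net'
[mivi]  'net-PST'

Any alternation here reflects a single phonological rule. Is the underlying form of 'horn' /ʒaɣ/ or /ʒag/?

The root 'horn' surfaces as [ʒag] and [ʒaɣi], with a stem-final [g] ~ [ɣ] alternation.
The stem 'bone' ([rɔg], [rɔgi]) shows [g] unchanged in both environments, so [g] cannot be basic with [ɣ] derived before the PST suffix.
The underlying segment must be /ɣ/; voiced fricatives become stops word-finally, yielding [g] there.

/ʒaɣ/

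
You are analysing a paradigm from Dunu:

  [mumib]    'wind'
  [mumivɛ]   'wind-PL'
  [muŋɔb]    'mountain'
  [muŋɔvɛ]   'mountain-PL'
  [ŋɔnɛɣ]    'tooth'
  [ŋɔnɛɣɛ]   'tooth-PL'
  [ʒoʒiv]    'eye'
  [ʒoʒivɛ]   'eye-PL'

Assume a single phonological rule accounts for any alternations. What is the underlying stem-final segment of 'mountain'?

/b/

'mountain' shows [b] ~ [v] at the end of the stem ([muŋɔb] vs [muŋɔvɛ]).
The stem 'eye' ([ʒoʒiv], [ʒoʒivɛ]) shows [v] unchanged in both environments, so [v] cannot be basic with [b] derived in isolation.
So /b/ is underlying, and a rule of intervocalic spirantization — voiced stops become fricatives between vowels — gives [v].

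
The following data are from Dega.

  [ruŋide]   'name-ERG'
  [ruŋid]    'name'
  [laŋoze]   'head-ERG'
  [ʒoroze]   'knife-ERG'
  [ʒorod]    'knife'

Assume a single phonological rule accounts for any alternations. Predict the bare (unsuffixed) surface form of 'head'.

[laŋod]

The root 'knife' surfaces as [ʒoroze] and [ʒorod], with a stem-final [z] ~ [d] alternation.
But 'name' keeps [d] in both environments ([ruŋide], [ruŋid]), so there is no rule changing /d/ to [z] before the ERG suffix.
The alternation reflects word-final hardening: voiced fricatives become stops word-finally. /z/ is underlying.
From [laŋoze] the stem 'head' is /laŋoz/; word-finally this yields [laŋod].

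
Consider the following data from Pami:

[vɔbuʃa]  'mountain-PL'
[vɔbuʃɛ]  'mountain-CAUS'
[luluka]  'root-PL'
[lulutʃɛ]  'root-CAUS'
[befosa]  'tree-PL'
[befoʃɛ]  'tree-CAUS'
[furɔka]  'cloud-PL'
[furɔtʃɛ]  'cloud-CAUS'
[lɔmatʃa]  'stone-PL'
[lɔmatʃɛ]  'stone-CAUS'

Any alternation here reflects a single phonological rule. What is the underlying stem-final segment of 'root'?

/k/

The stem for 'root' ends in [k] in [luluka] but [tʃ] in [lulutʃɛ].
The stem 'stone' ([lɔmatʃa], [lɔmatʃɛ]) shows [tʃ] unchanged in both environments, so [tʃ] cannot be basic with [k] derived before the PL suffix.
Therefore /k/ is basic and [tʃ] is derived by palatalization before a front vowel (/k/ and /s/ become palato-alveolar [tʃ] and [ʃ] before a front vowel).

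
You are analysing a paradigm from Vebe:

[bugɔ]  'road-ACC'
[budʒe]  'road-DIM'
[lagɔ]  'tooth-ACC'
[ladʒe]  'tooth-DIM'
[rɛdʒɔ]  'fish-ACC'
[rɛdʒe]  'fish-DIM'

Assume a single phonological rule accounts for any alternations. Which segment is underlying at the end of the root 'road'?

In [bugɔ] and [budʒe] the final segment of 'road' alternates: [g] ~ [dʒ].
But 'fish' keeps [dʒ] in both environments ([rɛdʒɔ], [rɛdʒe]), so there is no rule changing /dʒ/ to [g] before the ACC suffix.
The alternation reflects palatalization before a front vowel: /g/ becomes palato-alveolar [dʒ] before a front vowel. /g/ is underlying.

/g/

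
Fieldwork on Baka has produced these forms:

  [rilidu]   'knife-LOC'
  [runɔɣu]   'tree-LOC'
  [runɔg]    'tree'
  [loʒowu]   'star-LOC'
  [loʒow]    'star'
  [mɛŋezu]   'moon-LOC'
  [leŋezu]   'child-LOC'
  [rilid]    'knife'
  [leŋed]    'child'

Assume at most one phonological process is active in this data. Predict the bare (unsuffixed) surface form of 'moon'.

The root 'child' surfaces as [leŋed] and [leŋezu], with a stem-final [d] ~ [z] alternation.
If /d/ were underlying and a rule turned it into [z] before the LOC suffix, 'knife' would also alternate; but it has [d] in both [rilid] and [rilidu].
So /z/ is underlying, and a rule of word-final hardening — voiced fricatives become stops word-finally — gives [d].
From [mɛŋezu] the stem 'moon' is /mɛŋez/; word-finally this yields [mɛŋed].

[mɛŋed]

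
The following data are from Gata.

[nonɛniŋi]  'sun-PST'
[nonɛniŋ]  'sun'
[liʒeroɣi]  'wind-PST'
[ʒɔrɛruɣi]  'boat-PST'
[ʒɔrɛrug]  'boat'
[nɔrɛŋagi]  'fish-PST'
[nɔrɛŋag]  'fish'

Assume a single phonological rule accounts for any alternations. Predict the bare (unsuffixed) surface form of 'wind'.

[liʒerog]

In [ʒɔrɛruɣi] and [ʒɔrɛrug] the final segment of 'boat' alternates: [ɣ] ~ [g].
Compare 'fish', with invariant [g] in [nɔrɛŋagi] and [nɔrɛŋag]: an analysis with underlying /g/ and a rule producing [ɣ] before the PST suffix would wrongly predict alternation here too.
The underlying segment must be /ɣ/; voiced fricatives become stops word-finally, yielding [g] there.
From [liʒeroɣi] the stem 'wind' is /liʒeroɣ/; word-finally this yields [liʒerog].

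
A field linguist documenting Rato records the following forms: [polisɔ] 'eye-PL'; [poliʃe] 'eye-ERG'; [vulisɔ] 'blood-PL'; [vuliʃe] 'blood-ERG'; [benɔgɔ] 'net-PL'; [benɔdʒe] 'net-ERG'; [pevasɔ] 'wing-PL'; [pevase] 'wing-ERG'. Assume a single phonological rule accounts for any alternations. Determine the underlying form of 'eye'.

'eye' shows [s] ~ [ʃ] at the end of the stem ([polisɔ] vs [poliʃe]).
Compare 'wing', with invariant [s] in [pevasɔ] and [pevase]: an analysis with underlying /s/ and a rule producing [ʃ] before the ERG suffix would wrongly predict alternation here too.
Therefore /ʃ/ is basic and [s] is derived by depalatalization (palato-alveolar /dʒ/ and /ʃ/ become [g] and [s] when no front vowel follows).
So 'eye' = /poliʃ/.

/poliʃ/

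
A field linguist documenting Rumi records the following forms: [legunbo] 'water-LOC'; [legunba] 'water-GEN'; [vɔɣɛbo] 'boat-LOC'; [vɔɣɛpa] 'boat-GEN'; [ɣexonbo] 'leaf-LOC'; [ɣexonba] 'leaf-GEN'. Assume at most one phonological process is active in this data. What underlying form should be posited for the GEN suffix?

/-pa/

The GEN morpheme has two allomorphs, [-ba] and [-pa].
The LOC suffix, which begins with [b], is invariant after every stem; so [b] is not altered by any rule here.
So the underlying form is /-pa/, and voiceless stops become voiced after a nasal.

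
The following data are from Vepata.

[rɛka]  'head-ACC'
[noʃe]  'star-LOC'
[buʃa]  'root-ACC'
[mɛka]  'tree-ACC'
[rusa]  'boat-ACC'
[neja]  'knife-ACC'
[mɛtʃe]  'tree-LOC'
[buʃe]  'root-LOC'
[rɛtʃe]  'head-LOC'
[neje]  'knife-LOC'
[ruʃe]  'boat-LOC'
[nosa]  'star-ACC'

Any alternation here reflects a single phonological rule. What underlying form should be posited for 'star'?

In [nosa] and [noʃe] the final segment of 'star' alternates: [s] ~ [ʃ].
Compare 'root', with invariant [ʃ] in [buʃa] and [buʃe]: an analysis with underlying /ʃ/ and a rule producing [s] before the ACC suffix would wrongly predict alternation here too.
The underlying segment must be /s/; /k/ and /s/ become palato-alveolar [tʃ] and [ʃ] before a front vowel, yielding [ʃ] there.

/nos/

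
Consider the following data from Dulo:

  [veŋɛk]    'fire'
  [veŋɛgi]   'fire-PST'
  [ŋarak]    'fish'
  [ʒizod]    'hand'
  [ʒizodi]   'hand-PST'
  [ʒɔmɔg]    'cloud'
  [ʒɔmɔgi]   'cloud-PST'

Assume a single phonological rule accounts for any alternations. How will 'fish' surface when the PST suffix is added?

'fire' shows [k] ~ [g] at the end of the stem ([veŋɛk] vs [veŋɛgi]).
But 'cloud' keeps [g] in both environments ([ʒɔmɔg], [ʒɔmɔgi]), so there is no rule changing /g/ to [k] in isolation.
The alternation reflects intervocalic voicing: voiceless stops become voiced between vowels. /k/ is underlying.
From [ŋarak] the stem 'fish' is /ŋarak/; between vowels this yields [ŋaragi].

[ŋaragi]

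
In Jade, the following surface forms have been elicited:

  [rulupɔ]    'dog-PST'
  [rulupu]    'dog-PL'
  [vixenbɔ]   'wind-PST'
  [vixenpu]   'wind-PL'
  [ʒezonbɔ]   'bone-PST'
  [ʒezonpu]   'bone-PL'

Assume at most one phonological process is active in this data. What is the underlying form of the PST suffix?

The PST suffix surfaces as [-bɔ] and [-pɔ], depending on the final segment of the stem.
By contrast the PL suffix keeps its initial [p] throughout — that segment must be underlying.
So the underlying form is /-bɔ/, and voiced stops become voiceless after a vowel.

/-bɔ/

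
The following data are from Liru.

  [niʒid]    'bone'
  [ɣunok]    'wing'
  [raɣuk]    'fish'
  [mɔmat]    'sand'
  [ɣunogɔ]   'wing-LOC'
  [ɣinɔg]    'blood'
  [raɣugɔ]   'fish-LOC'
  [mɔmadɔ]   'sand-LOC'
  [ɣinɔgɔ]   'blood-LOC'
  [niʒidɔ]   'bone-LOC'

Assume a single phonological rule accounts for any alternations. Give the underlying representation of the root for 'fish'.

/raɣuk/

In [raɣuk] and [raɣugɔ] the final segment of 'fish' alternates: [k] ~ [g].
The stem 'blood' ([ɣinɔg], [ɣinɔgɔ]) shows [g] unchanged in both environments, so [g] cannot be basic with [k] derived in isolation.
So /k/ is underlying, and a rule of intervocalic voicing — voiceless stops become voiced between vowels — gives [g].
Hence 'fish' is /raɣuk/ underlyingly.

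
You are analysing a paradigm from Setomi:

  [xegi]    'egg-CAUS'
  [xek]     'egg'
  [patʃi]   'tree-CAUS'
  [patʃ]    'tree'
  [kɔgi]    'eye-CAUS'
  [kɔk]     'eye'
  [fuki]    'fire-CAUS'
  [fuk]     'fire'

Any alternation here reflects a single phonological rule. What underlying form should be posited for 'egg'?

The root 'egg' surfaces as [xegi] and [xek], with a stem-final [g] ~ [k] alternation.
Compare 'fire', with invariant [k] in [fuki] and [fuk]: an analysis with underlying /k/ and a rule producing [g] before the CAUS suffix would wrongly predict alternation here too.
Therefore /g/ is basic and [k] is derived by word-final obstruent devoicing (voiced obstruents become voiceless word-finally).
So 'egg' = /xeg/.

/xeg/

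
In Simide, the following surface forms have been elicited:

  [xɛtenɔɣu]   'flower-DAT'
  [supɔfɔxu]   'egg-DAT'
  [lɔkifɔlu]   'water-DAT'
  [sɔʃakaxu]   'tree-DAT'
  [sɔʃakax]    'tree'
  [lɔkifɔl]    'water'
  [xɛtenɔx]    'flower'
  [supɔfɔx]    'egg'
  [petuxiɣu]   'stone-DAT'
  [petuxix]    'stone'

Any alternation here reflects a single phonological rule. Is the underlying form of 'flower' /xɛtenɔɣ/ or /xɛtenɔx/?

/xɛtenɔɣ/

In [xɛtenɔx] and [xɛtenɔɣu] the final segment of 'flower' alternates: [x] ~ [ɣ].
If /x/ were underlying and a rule turned it into [ɣ] before the DAT suffix, 'egg' would also alternate; but it has [x] in both [supɔfɔx] and [supɔfɔxu].
Therefore /ɣ/ is basic and [x] is derived by word-final obstruent devoicing (voiced obstruents become voiceless word-finally).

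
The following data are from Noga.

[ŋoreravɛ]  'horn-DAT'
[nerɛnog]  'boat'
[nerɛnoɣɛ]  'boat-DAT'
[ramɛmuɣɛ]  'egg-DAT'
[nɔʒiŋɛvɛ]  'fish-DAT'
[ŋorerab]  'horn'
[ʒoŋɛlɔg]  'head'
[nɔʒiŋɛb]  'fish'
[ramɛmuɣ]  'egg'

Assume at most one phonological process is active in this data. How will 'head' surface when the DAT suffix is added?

[ʒoŋɛlɔɣɛ]

'boat' shows [g] ~ [ɣ] at the end of the stem ([nerɛnog] vs [nerɛnoɣɛ]).
If /ɣ/ were underlying and a rule turned it into [g] in isolation, 'egg' would also alternate; but it has [ɣ] in both [ramɛmuɣ] and [ramɛmuɣɛ].
Therefore /g/ is basic and [ɣ] is derived by intervocalic spirantization (voiced stops become fricatives between vowels).
The one attested form of 'head', [ʒoŋɛlɔg], shows underlying /ʒoŋɛlɔg/. Applying the same rule between vowels gives [ʒoŋɛlɔɣɛ].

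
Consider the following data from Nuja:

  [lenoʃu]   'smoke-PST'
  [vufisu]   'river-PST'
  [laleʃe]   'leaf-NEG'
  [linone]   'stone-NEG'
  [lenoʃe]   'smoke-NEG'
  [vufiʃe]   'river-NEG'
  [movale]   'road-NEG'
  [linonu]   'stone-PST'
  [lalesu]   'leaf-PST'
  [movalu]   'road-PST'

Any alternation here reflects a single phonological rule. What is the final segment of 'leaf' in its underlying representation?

/s/

In [lalesu] and [laleʃe] the final segment of 'leaf' alternates: [s] ~ [ʃ].
If /ʃ/ were underlying and a rule turned it into [s] before the PST suffix, 'smoke' would also alternate; but it has [ʃ] in both [lenoʃu] and [lenoʃe].
The underlying segment must be /s/; /s/ becomes palato-alveolar [ʃ] before a front vowel, yielding [ʃ] there.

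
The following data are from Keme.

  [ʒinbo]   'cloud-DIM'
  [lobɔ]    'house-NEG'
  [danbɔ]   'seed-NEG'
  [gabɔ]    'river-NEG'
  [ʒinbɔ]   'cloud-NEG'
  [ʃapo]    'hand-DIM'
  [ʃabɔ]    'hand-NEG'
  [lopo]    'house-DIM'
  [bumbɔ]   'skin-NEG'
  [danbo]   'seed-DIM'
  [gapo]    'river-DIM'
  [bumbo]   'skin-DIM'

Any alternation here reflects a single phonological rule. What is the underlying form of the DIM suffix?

The DIM suffix surfaces as [-bo] and [-po], depending on the final segment of the stem.
By contrast the NEG suffix keeps its initial [b] throughout — that segment must be underlying.
The DIM suffix is therefore /-po/ underlyingly, with post-nasal voicing: voiceless stops become voiced after a nasal.

/-po/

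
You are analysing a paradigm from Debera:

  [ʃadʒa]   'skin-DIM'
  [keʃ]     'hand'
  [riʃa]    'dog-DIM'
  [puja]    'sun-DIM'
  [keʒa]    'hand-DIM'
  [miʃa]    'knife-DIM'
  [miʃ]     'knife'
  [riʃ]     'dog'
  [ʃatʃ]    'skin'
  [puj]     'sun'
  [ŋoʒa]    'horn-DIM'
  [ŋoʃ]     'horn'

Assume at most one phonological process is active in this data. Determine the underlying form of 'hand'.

/keʒ/

In [keʒa] and [keʃ] the final segment of 'hand' alternates: [ʒ] ~ [ʃ].
But 'knife' keeps [ʃ] in both environments ([miʃa], [miʃ]), so there is no rule changing /ʃ/ to [ʒ] before the DIM suffix.
The alternation reflects word-final obstruent devoicing: voiced obstruents become voiceless word-finally. /ʒ/ is underlying.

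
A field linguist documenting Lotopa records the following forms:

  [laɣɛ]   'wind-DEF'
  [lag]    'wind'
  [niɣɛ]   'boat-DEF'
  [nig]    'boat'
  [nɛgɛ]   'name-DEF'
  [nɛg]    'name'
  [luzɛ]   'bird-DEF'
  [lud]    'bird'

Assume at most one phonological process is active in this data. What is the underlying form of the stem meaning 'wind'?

'wind' shows [ɣ] ~ [g] at the end of the stem ([laɣɛ] vs [lag]).
If /g/ were underlying and a rule turned it into [ɣ] before the DEF suffix, 'name' would also alternate; but it has [g] in both [nɛgɛ] and [nɛg].
Therefore /ɣ/ is basic and [g] is derived by word-final hardening (voiced fricatives become stops word-finally).

/laɣ/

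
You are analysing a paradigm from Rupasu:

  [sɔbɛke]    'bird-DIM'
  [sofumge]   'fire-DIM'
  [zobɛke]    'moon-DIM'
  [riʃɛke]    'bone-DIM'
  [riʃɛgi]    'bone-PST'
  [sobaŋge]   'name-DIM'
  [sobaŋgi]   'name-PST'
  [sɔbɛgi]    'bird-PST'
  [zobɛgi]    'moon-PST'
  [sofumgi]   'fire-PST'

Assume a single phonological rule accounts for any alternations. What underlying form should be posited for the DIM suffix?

The DIM morpheme has two allomorphs, [-ge] and [-ke].
By contrast the PST suffix keeps its initial [g] throughout — that segment must be underlying.
So the underlying form is /-ke/, and voiceless stops become voiced after a nasal.

/-ke/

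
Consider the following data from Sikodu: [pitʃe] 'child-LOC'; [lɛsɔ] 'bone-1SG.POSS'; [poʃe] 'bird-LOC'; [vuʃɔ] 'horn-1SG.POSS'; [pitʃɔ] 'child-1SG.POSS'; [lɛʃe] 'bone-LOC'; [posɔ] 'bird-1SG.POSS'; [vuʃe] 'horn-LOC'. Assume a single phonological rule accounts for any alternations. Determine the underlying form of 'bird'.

/pos/

The stem for 'bird' ends in [s] in [posɔ] but [ʃ] in [poʃe].
But 'horn' keeps [ʃ] in both environments ([vuʃɔ], [vuʃe]), so there is no rule changing /ʃ/ to [s] before the 1SG.POSS suffix.
So /s/ is underlying, and a rule of palatalization before a front vowel — /s/ becomes palato-alveolar [ʃ] before a front vowel — gives [ʃ].
So 'bird' = /pos/.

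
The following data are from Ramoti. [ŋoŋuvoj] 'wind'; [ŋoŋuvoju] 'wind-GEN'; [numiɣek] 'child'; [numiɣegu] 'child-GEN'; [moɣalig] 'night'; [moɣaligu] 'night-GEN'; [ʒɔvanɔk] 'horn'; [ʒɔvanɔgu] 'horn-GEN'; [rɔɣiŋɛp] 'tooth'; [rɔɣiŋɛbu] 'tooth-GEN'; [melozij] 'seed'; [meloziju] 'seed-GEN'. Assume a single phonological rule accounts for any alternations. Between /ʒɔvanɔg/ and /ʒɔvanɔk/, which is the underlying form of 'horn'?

'horn' shows [k] ~ [g] at the end of the stem ([ʒɔvanɔk] vs [ʒɔvanɔgu]).
If /g/ were underlying and a rule turned it into [k] in isolation, 'night' would also alternate; but it has [g] in both [moɣalig] and [moɣaligu].
The underlying segment must be /k/; voiceless stops become voiced between vowels, yielding [g] there.

/ʒɔvanɔk/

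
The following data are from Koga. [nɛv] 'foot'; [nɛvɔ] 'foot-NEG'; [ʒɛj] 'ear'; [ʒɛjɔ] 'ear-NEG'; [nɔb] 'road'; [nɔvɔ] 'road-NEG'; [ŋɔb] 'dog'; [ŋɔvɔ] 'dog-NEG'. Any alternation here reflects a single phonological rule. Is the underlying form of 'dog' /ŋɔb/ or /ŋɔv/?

The stem for 'dog' ends in [b] in [ŋɔb] but [v] in [ŋɔvɔ].
If /v/ were underlying and a rule turned it into [b] in isolation, 'foot' would also alternate; but it has [v] in both [nɛv] and [nɛvɔ].
Therefore /b/ is basic and [v] is derived by intervocalic spirantization (voiced stops become fricatives between vowels).

/ŋɔb/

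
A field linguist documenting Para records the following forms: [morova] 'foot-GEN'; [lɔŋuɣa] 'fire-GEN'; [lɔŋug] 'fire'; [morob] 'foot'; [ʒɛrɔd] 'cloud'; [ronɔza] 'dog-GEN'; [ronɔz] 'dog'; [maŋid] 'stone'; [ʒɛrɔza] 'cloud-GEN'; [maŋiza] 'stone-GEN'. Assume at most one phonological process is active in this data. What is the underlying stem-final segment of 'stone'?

/d/

The stem for 'stone' ends in [d] in [maŋid] but [z] in [maŋiza].
But 'dog' keeps [z] in both environments ([ronɔz], [ronɔza]), so there is no rule changing /z/ to [d] in isolation.
The underlying segment must be /d/; voiced stops become fricatives between vowels, yielding [z] there.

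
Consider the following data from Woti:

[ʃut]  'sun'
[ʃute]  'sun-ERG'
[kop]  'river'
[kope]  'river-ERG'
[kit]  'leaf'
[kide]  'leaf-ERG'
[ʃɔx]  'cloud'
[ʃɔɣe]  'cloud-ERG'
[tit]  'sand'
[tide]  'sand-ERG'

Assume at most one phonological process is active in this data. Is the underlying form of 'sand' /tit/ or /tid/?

In [tit] and [tide] the final segment of 'sand' alternates: [t] ~ [d].
But 'sun' keeps [t] in both environments ([ʃut], [ʃute]), so there is no rule changing /t/ to [d] before the ERG suffix.
The alternation reflects word-final obstruent devoicing: voiced obstruents become voiceless word-finally. /d/ is underlying.

/tid/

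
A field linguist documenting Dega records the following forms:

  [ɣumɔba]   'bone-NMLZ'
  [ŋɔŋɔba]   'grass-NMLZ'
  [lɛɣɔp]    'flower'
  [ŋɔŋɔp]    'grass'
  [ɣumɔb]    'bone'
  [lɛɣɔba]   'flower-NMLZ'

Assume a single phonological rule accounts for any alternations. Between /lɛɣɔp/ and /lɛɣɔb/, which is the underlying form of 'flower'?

/lɛɣɔp/

In [lɛɣɔp] and [lɛɣɔba] the final segment of 'flower' alternates: [p] ~ [b].
The stem 'bone' ([ɣumɔb], [ɣumɔba]) shows [b] unchanged in both environments, so [b] cannot be basic with [p] derived in isolation.
Therefore /p/ is basic and [b] is derived by intervocalic voicing (voiceless stops become voiced between vowels).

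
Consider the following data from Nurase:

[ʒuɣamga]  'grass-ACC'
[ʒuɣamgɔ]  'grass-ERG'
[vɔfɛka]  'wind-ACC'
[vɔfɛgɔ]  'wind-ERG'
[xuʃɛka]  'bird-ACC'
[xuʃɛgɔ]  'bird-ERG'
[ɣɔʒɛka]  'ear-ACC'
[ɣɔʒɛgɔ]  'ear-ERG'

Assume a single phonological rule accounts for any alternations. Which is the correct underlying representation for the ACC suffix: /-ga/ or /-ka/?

The ACC suffix surfaces as [-ga] and [-ka], depending on the final segment of the stem.
By contrast the ERG suffix keeps its initial [g] throughout — that segment must be underlying.
So the underlying form is /-ka/, and voiceless stops become voiced after a nasal.

/-ka/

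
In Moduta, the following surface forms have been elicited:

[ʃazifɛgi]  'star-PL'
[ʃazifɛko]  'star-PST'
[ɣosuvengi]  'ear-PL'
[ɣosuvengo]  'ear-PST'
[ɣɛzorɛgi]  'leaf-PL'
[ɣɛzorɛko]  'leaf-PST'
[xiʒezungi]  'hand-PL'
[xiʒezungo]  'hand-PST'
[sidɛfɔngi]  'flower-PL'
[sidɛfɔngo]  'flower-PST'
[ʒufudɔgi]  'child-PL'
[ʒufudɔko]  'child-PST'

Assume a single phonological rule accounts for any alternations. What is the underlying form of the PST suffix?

/-ko/

The PST suffix surfaces as [-go] and [-ko], depending on the final segment of the stem.
By contrast the PL suffix keeps its initial [g] throughout — that segment must be underlying.
The PST suffix is therefore /-ko/ underlyingly, with post-nasal voicing: voiceless stops become voiced after a nasal.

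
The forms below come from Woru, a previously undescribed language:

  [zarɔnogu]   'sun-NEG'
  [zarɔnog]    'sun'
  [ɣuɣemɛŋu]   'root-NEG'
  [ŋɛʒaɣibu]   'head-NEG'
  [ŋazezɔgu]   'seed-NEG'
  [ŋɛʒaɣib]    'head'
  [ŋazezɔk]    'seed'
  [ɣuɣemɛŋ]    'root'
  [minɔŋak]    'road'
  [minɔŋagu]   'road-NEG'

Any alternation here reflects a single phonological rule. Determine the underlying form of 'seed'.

'seed' shows [k] ~ [g] at the end of the stem ([ŋazezɔk] vs [ŋazezɔgu]).
Compare 'sun', with invariant [g] in [zarɔnog] and [zarɔnogu]: an analysis with underlying /g/ and a rule producing [k] in isolation would wrongly predict alternation here too.
The alternation reflects intervocalic voicing: voiceless stops become voiced between vowels. /k/ is underlying.
Hence 'seed' is /ŋazezɔk/ underlyingly.

/ŋazezɔk/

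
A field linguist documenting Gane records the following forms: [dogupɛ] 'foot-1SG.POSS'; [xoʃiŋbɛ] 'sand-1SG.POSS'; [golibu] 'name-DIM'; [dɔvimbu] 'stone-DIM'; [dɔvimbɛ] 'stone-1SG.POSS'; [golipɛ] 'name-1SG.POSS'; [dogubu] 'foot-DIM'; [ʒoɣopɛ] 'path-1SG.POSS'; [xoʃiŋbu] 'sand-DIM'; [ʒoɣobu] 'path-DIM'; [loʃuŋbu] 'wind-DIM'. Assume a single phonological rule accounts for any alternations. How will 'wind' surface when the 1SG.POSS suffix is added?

The 1SG.POSS suffix surfaces as [-bɛ] and [-pɛ], depending on the final segment of the stem.
The DIM suffix, which begins with [b], is invariant after every stem; so [b] is not altered by any rule here.
The 1SG.POSS suffix is therefore /-pɛ/ underlyingly, with post-nasal voicing: voiceless stops become voiced after a nasal.
After 'wind', which ends in a nasal, the suffix surfaces as [-bɛ], giving [loʃuŋbɛ].

[loʃuŋbɛ]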